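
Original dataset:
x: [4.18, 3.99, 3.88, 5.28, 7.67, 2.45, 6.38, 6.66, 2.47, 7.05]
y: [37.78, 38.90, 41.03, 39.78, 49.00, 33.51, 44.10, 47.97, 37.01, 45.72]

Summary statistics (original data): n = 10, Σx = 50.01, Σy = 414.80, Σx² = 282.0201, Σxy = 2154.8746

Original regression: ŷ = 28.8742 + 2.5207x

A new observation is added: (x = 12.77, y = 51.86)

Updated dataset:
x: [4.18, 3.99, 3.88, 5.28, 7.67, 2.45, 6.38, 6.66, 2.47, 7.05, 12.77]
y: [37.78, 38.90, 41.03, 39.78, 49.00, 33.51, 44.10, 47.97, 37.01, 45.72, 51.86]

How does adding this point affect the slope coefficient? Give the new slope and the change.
New slope β₁ = 1.7717 versus 2.5207 before: a change of -0.7490 (-29.7%).

x = 12.77 lies well outside the original x-range [2.45, 7.67] (x̄ ≈ 5.00), so this observation has high leverage and can move the slope substantially.

Step 1: Update the sums with the new point (n goes from 10 to 11)
Σx  = 50.01 + 12.77 = 62.78
Σy  = 414.80 + 51.86 = 466.66
Σx² = 282.0201 + 12.77² = 282.0201 + 163.0729 = 445.0930
Σxy = 2154.8746 + 12.77×51.86 = 2154.8746 + 662.2522 = 2817.1268

Step 2: Recompute the slope with b₁ = (nΣxy − ΣxΣy) / (nΣx² − (Σx)²)
Numerator   = 11×2817.1268 − 62.78×466.66 = 30988.3948 − 29296.9148 = 1691.4800
Denominator = 11×445.0930 − 62.78² = 4896.0230 − 3941.3284 = 954.6946
b₁(new) = 1691.4800 / 954.6946 = 1.7717

(Same formula on the original sums: (10×2154.8746 − 50.01×414.80) / (10×282.0201 − 50.01²) = 804.5980 / 319.2009 = 2.5207, matching the given fit.)

Step 3: Change in slope
Δβ₁ = 1.7717 − 2.5207 = -0.7490
Relative change = -0.7490 / 2.5207 × 100% = -29.7%
→ the slope decreases when the point is added.

A high-leverage point only changes the slope if it is off the original line; here y = 51.86 is below the original trend, so the slope decreases.
In practice: examine leverage (hᵢ) and Cook's distance rather than deleting it automatically.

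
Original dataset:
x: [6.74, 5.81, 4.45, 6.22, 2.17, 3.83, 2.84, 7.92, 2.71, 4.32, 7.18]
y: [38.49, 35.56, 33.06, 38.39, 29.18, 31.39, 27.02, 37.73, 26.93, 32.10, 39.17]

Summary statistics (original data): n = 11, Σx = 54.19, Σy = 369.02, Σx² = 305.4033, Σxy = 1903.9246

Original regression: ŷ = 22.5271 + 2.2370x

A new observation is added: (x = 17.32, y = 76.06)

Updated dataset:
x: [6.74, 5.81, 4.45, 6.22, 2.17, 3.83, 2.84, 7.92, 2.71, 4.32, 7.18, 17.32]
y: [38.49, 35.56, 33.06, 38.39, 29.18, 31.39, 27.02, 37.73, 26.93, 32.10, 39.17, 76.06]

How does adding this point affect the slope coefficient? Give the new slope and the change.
The slope changes from 2.2370 to 3.1743 (change of +0.9373, or +41.9%).

The new point has HIGH LEVERAGE: x = 17.32 is far from the original mean x̄ = 54.19/11 ≈ 4.93 (original range [2.17, 7.92]).

Step 1: Update the sums with the new point (n goes from 11 to 12)
Σx  = 54.19 + 17.32 = 71.51
Σy  = 369.02 + 76.06 = 445.08
Σx² = 305.4033 + 17.32² = 305.4033 + 299.9824 = 605.3857
Σxy = 1903.9246 + 17.32×76.06 = 1903.9246 + 1317.3592 = 3221.2838

Step 2: Recompute the slope with b₁ = (nΣxy − ΣxΣy) / (nΣx² − (Σx)²)
Numerator   = 12×3221.2838 − 71.51×445.08 = 38655.4056 − 31827.6708 = 6827.7348
Denominator = 12×605.3857 − 71.51² = 7264.6284 − 5113.6801 = 2150.9483
b₁(new) = 6827.7348 / 2150.9483 = 3.1743

(Same formula on the original sums: (11×1903.9246 − 54.19×369.02) / (11×305.4033 − 54.19²) = 945.9768 / 422.8802 = 2.2370, matching the given fit.)

Step 3: Change in slope
Δβ₁ = 3.1743 − 2.2370 = +0.9373
Relative change = +0.9373 / 2.2370 × 100% = +41.9%
→ the slope increases when the point is added.

Because the point sits above the extension of the original line at a high-leverage x, it tilts the fit up.
In practice: check such a point for data-entry or measurement error.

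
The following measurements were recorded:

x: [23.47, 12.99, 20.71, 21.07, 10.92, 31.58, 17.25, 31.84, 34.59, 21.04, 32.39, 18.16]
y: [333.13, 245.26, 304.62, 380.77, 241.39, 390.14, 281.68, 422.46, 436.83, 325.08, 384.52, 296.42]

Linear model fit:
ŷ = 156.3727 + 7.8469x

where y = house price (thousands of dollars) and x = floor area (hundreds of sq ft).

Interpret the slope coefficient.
An increase of one hundred sq ft in floor area is associated with a 7.8469 thousand dollars increase in predicted house price.

The slope coefficient β₁ = 7.8469 represents the marginal effect of floor area on house price.

Interpretation:
- Floor area up by 1 hundred sq ft → predicted house price increases by 7.8469 thousand dollars
- This is a linear approximation: the same per-unit change is assumed across the whole observed x range
- The sign (+) gives the direction; the magnitude 7.8469 gives the size of the effect per hundred sq ft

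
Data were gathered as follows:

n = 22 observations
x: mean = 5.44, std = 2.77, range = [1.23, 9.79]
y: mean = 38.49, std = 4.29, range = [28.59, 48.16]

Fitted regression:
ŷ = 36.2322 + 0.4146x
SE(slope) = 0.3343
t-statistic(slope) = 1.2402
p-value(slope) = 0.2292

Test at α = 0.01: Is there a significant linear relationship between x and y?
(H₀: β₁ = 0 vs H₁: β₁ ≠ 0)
p-value = 0.2292 ≥ α = 0.01, so we fail to reject H₀. The relationship is not significant.

Hypothesis test for the slope coefficient:

H₀: β₁ = 0 (no linear relationship)
H₁: β₁ ≠ 0 (linear relationship exists)

Test statistic: t = β̂₁ / SE(β̂₁) = 0.4146 / 0.3343 = 1.2402

The p-value (0.2292) is the probability, under H₀, of a t-statistic at least as extreme as |t| = 1.2402 (two-sided, df = n − 2 = 20).

Decision rule: reject H₀ if p-value < α.
p-value = 0.2292 ≥ α = 0.01 → fail to reject H₀.

Conclusion: the linear association between x and y is not significant at the 1% level.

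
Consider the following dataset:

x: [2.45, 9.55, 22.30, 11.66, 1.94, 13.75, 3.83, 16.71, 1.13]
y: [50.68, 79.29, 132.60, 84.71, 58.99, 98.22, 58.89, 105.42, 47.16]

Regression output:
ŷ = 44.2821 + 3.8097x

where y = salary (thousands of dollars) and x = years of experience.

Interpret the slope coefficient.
An increase of one year in experience is associated with a 3.8097 thousand dollars increase in predicted salary.

The slope coefficient β₁ = 3.8097 represents the marginal effect of experience on salary.

Interpretation:
- Experience up by 1 year → predicted salary increases by 3.8097 thousand dollars
- This is a linear approximation: the same per-unit change is assumed across the whole observed x range
- The sign (+) gives the direction; the magnitude 3.8097 gives the size of the effect per year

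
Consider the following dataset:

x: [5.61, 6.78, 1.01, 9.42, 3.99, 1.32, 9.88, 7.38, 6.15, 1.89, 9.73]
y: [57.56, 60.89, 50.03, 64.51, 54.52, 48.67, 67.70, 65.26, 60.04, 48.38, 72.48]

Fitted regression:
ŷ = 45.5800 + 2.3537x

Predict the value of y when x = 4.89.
ŷ = 57.0896

To predict y for x = 4.89, substitute into the regression equation:

ŷ = 45.5800 + 2.3537 × 4.89
ŷ = 45.5800 + 11.5096
ŷ = 57.0896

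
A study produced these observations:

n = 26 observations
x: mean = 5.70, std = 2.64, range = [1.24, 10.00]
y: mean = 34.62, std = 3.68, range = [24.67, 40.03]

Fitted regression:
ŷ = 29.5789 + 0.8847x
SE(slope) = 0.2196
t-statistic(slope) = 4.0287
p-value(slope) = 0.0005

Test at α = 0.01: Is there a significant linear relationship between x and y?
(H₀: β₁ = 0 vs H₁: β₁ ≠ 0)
Since p-value = 0.0005 < α = 0.01, reject H₀ — the slope is significantly different from 0.

Hypothesis test for the slope coefficient:

H₀: β₁ = 0 (no linear relationship)
H₁: β₁ ≠ 0 (linear relationship exists)

Test statistic: t = β̂₁ / SE(β̂₁) = 0.8847 / 0.2196 = 4.0287

The p-value (0.0005) is the probability, under H₀, of a t-statistic at least as extreme as |t| = 4.0287 (two-sided, df = n − 2 = 24).

Decision rule: reject H₀ if p-value < α.
p-value = 0.0005 < α = 0.01 → reject H₀.

At α = 0.01 the data do provide convincing evidence of a nonzero slope.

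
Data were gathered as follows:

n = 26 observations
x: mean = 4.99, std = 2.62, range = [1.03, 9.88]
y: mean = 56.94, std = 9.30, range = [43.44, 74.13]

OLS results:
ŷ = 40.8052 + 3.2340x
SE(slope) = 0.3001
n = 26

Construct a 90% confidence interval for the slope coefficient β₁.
The 90% CI for β₁ is (2.7206, 3.7474)

Confidence interval for the slope:

The 90% CI for β₁ is: β̂₁ ± t*(α/2, n-2) × SE(β̂₁)

Step 1: Find critical t-value
- Confidence level = 0.9
- Degrees of freedom = n - 2 = 26 - 2 = 24
- t*(α/2, 24) = 1.7109

Step 2: Calculate margin of error
Margin = 1.7109 × 0.3001 = 0.5134

Step 3: Construct interval
CI = 3.2340 ± 0.5134
CI = (2.7206, 3.7474)

Interpretation: We are 90% confident that the true slope β₁ lies between 2.7206 and 3.7474.
Both endpoints are positive, so the data support a genuinely positive slope at this confidence level.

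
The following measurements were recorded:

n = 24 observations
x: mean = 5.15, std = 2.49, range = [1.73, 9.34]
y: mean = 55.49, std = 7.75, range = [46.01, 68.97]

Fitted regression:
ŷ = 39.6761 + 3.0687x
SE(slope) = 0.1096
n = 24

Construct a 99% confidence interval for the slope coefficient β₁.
The 99% CI for β₁ is (2.7598, 3.3776)

Confidence interval for the slope:

The 99% CI for β₁ is: β̂₁ ± t*(α/2, n-2) × SE(β̂₁)

Step 1: Find critical t-value
- Confidence level = 0.99
- Degrees of freedom = n - 2 = 24 - 2 = 22
- t*(α/2, 22) = 2.8188

Step 2: Calculate margin of error
Margin = 2.8188 × 0.1096 = 0.3089

Step 3: Construct interval
CI = 3.0687 ± 0.3089
CI = (2.7598, 3.3776)

Interpretation: We are 99% confident that the true slope β₁ lies between 2.7598 and 3.3776.
The interval does not include 0, suggesting a significant linear relationship.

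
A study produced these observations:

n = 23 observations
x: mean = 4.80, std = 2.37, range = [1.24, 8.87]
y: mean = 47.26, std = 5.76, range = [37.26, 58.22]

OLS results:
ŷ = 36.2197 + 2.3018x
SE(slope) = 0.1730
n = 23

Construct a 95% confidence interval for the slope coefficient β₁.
The 95% CI for β₁ is (1.9420, 2.6616)

Confidence interval for the slope:

The 95% CI for β₁ is: β̂₁ ± t*(α/2, n-2) × SE(β̂₁)

Step 1: Find critical t-value
- Confidence level = 0.95
- Degrees of freedom = n - 2 = 23 - 2 = 21
- t*(α/2, 21) = 2.0796

Step 2: Calculate margin of error
Margin = 2.0796 × 0.1730 = 0.3598

Step 3: Construct interval
CI = 2.3018 ± 0.3598
CI = (1.9420, 2.6616)

Interpretation: intervals built this way capture the true β₁ in 95% of repeated samples; here the plausible range for the per-unit effect of x on y is 1.9420 to 2.6616.
Both endpoints are positive, so the data support a genuinely positive slope at this confidence level.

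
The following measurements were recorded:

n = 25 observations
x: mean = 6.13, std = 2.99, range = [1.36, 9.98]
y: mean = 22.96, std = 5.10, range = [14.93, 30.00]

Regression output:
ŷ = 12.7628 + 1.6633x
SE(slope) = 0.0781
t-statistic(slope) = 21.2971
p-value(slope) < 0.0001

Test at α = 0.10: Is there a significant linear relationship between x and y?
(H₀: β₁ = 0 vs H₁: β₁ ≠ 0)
p-value < 0.0001 < α = 0.10, so we reject H₀. The relationship is significant.

Hypothesis test for the slope coefficient:

H₀: β₁ = 0 (no linear relationship)
H₁: β₁ ≠ 0 (linear relationship exists)

Test statistic: t = β̂₁ / SE(β̂₁) = 1.6633 / 0.0781 = 21.2971

With df = 23, the two-sided p-value for |t| = 21.2971 is <0.0001.

Decision rule: reject H₀ if p-value < α.
p-value < 0.0001 < α = 0.10 → reject H₀.

Conclusion: the linear association between x and y is significant at the 10% level.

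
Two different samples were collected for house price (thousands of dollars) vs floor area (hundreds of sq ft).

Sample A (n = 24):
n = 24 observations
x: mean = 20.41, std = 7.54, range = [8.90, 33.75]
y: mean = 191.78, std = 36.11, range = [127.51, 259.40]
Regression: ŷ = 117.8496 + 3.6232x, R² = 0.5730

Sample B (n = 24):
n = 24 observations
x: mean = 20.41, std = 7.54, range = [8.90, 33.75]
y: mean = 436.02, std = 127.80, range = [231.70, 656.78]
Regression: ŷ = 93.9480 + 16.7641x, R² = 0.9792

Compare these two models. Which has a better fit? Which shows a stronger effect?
Model B has the better fit (R² = 0.9792 vs 0.5730). Model B shows the stronger effect (|β₁| = 16.7641 vs 3.6232).

Model Comparison:

Goodness of fit (R²):
- Model A: R² = 0.5730 → 57.30% of variance in house price explained
- Model B: R² = 0.9792 → 97.92% of variance in house price explained
- 0.9792 > 0.5730 → Model B has the better fit

Which has the larger per-hundred sq ft effect? (|β₁|)
- Model A: β₁ = 3.6232 → predicted house price rises 3.6232 thousand dollars per additional hundred sq ft of floor area
- Model B: β₁ = 16.7641 → predicted house price rises 16.7641 thousand dollars per additional hundred sq ft of floor area
- |3.6232| < |16.7641| → Model B shows the stronger marginal effect

Note: A steeper slope doesn't make a better model if the scatter around the line is large.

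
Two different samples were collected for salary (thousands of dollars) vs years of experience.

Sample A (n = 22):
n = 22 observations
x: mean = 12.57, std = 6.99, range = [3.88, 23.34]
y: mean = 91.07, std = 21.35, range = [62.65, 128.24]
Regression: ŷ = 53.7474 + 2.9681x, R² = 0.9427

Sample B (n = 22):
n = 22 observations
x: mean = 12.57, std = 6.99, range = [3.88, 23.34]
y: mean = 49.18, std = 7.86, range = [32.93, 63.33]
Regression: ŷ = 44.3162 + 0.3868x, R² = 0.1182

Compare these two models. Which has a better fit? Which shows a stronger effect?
Model A has the better fit (R² = 0.9427 vs 0.1182). Model A shows the stronger effect (|β₁| = 2.9681 vs 0.3868).

Model Comparison:

Goodness of fit (R²):
- Model A: R² = 0.9427 → 94.27% of variance in salary explained
- Model B: R² = 0.1182 → 11.82% of variance in salary explained
- 0.9427 > 0.1182 → Model A has the better fit

Strength of effect — compare |β₁|:
- Model A: β₁ = 2.9681 → predicted salary rises 2.9681 thousand dollars per additional year of experience
- Model B: β₁ = 0.3868 → predicted salary rises 0.3868 thousand dollars per additional year of experience
- |2.9681| > |0.3868| → Model A shows the stronger marginal effect

Notes:
- A steeper slope doesn't make a better model if the scatter around the line is large.
- The two samples could reflect different populations, time periods, or measurement quality.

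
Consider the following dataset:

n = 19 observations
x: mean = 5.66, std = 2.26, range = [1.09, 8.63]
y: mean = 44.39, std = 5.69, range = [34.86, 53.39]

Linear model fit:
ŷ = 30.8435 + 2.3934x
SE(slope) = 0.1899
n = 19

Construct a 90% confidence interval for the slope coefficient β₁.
The 90% CI for β₁ is (2.0630, 2.7238)

Confidence interval for the slope:

The 90% CI for β₁ is: β̂₁ ± t*(α/2, n-2) × SE(β̂₁)

Step 1: Find critical t-value
- Confidence level = 0.9
- Degrees of freedom = n - 2 = 19 - 2 = 17
- t*(α/2, 17) = 1.7396

Step 2: Calculate margin of error
Margin = 1.7396 × 0.1899 = 0.3304

Step 3: Construct interval
CI = 2.3934 ± 0.3304
CI = (2.0630, 2.7238)

Interpretation: We are 90% confident that the true slope β₁ lies between 2.0630 and 2.7238.
Since 0 is outside the interval, a two-sided test at α = 0.10 would reject H₀: β₁ = 0.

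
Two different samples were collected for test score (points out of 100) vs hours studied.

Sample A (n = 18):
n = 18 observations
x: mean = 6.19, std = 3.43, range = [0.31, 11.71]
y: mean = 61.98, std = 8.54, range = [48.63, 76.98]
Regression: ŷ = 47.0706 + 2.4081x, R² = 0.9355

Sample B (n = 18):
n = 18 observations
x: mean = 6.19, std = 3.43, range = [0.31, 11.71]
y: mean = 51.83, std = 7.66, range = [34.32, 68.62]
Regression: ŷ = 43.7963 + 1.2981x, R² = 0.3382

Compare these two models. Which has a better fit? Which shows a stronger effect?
Model A has the better fit (R² = 0.9355 vs 0.3382). Model A shows the stronger effect (|β₁| = 2.4081 vs 1.2981).

Model Comparison:

Fit — compare R²:
- Model A: R² = 0.9355 → 93.55% of variance in test score explained
- Model B: R² = 0.3382 → 33.82% of variance in test score explained
- 0.9355 > 0.3382 → Model A has the better fit

Strength of effect — compare |β₁|:
- Model A: β₁ = 2.4081 → predicted test score rises 2.4081 points per additional hour of study time
- Model B: β₁ = 1.2981 → predicted test score rises 1.2981 points per additional hour of study time
- |2.4081| > |1.2981| → Model A shows the stronger marginal effect

Notes:
- The two samples could reflect different populations, time periods, or measurement quality.
- A steeper slope doesn't make a better model if the scatter around the line is large.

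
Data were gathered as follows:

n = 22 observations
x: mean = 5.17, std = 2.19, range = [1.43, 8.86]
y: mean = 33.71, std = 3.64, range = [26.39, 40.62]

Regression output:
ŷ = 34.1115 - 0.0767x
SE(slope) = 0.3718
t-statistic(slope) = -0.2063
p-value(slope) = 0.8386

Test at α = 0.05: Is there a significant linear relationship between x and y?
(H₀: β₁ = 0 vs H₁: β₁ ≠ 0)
Fail to reject H₀: p-value = 0.8386 ≥ α = 0.05. The linear relationship is not significant at the 5% level.

Hypothesis test for the slope coefficient:

H₀: β₁ = 0 (no linear relationship)
H₁: β₁ ≠ 0 (linear relationship exists)

Test statistic: t = β̂₁ / SE(β̂₁) = -0.0767 / 0.3718 = -0.2063

The p-value (0.8386) is the probability, under H₀, of a t-statistic at least as extreme as |t| = 0.2063 (two-sided, df = n − 2 = 20).

Decision rule: reject H₀ if p-value < α.
p-value = 0.8386 ≥ α = 0.05 → fail to reject H₀.

At α = 0.05 the data do not provide convincing evidence of a nonzero slope.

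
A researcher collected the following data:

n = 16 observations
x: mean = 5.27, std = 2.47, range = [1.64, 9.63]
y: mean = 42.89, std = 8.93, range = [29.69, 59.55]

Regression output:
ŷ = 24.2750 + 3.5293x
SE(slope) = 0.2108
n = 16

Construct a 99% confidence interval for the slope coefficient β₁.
The 99% CI for β₁ is (2.9018, 4.1568)

Confidence interval for the slope:

The 99% CI for β₁ is: β̂₁ ± t*(α/2, n-2) × SE(β̂₁)

Step 1: Find critical t-value
- Confidence level = 0.99
- Degrees of freedom = n - 2 = 16 - 2 = 14
- t*(α/2, 14) = 2.9768

Step 2: Calculate margin of error
Margin = 2.9768 × 0.2108 = 0.6275

Step 3: Construct interval
CI = 3.5293 ± 0.6275
CI = (2.9018, 4.1568)

Interpretation: each one-unit increase in x is associated with a change in mean y of between 2.9018 and 4.1568, with 99% confidence.
Since 0 is outside the interval, a two-sided test at α = 0.01 would reject H₀: β₁ = 0.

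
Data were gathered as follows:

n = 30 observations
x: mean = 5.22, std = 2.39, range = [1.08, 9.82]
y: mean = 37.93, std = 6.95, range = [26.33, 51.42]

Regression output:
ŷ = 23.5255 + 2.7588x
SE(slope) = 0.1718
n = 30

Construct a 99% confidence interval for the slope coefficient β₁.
The 99% CI for β₁ is (2.2841, 3.2335)

Confidence interval for the slope:

The 99% CI for β₁ is: β̂₁ ± t*(α/2, n-2) × SE(β̂₁)

Step 1: Find critical t-value
- Confidence level = 0.99
- Degrees of freedom = n - 2 = 30 - 2 = 28
- t*(α/2, 28) = 2.7633

Step 2: Calculate margin of error
Margin = 2.7633 × 0.1718 = 0.4747

Step 3: Construct interval
CI = 2.7588 ± 0.4747
CI = (2.2841, 3.2335)

Interpretation: intervals built this way capture the true β₁ in 99% of repeated samples; here the plausible range for the per-unit effect of x on y is 2.2841 to 3.2335.
Since 0 is outside the interval, a two-sided test at α = 0.01 would reject H₀: β₁ = 0.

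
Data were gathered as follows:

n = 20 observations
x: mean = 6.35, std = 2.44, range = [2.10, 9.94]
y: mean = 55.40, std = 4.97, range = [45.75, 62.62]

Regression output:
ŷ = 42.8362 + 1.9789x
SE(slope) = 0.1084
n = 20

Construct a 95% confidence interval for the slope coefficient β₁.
The 95% CI for β₁ is (1.7512, 2.2066)

Confidence interval for the slope:

The 95% CI for β₁ is: β̂₁ ± t*(α/2, n-2) × SE(β̂₁)

Step 1: Find critical t-value
- Confidence level = 0.95
- Degrees of freedom = n - 2 = 20 - 2 = 18
- t*(α/2, 18) = 2.1009

Step 2: Calculate margin of error
Margin = 2.1009 × 0.1084 = 0.2277

Step 3: Construct interval
CI = 1.9789 ± 0.2277
CI = (1.7512, 2.2066)

Interpretation: We are 95% confident that the true slope β₁ lies between 1.7512 and 2.2066.
Since 0 is outside the interval, a two-sided test at α = 0.05 would reject H₀: β₁ = 0.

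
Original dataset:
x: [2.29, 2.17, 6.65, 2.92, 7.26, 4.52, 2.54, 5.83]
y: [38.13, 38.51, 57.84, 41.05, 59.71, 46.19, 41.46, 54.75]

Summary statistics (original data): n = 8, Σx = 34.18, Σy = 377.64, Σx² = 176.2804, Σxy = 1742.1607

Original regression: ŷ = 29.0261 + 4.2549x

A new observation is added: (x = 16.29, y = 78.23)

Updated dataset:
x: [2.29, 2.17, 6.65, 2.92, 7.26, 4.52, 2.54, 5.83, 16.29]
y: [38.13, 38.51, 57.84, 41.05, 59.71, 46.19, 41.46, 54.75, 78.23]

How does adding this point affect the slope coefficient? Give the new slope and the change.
New slope β₁ = 2.9007 versus 4.2549 before: a change of -1.3542 (-31.8%).

The new point has HIGH LEVERAGE: x = 16.29 is far from the original mean x̄ = 34.18/8 ≈ 4.27 (original range [2.17, 7.26]).

Step 1: Update the sums with the new point (n goes from 8 to 9)
Σx  = 34.18 + 16.29 = 50.47
Σy  = 377.64 + 78.23 = 455.87
Σx² = 176.2804 + 16.29² = 176.2804 + 265.3641 = 441.6445
Σxy = 1742.1607 + 16.29×78.23 = 1742.1607 + 1274.3667 = 3016.5274

Step 2: Recompute the slope with b₁ = (nΣxy − ΣxΣy) / (nΣx² − (Σx)²)
Numerator   = 9×3016.5274 − 50.47×455.87 = 27148.7466 − 23007.7589 = 4140.9877
Denominator = 9×441.6445 − 50.47² = 3974.8005 − 2547.2209 = 1427.5796
b₁(new) = 4140.9877 / 1427.5796 = 2.9007

(Same formula on the original sums: (8×1742.1607 − 34.18×377.64) / (8×176.2804 − 34.18²) = 1029.5504 / 241.9708 = 4.2549, matching the given fit.)

Step 3: Change in slope
Δβ₁ = 2.9007 − 4.2549 = -1.3542
Relative change = -1.3542 / 4.2549 × 100% = -31.8%
→ the slope decreases when the point is added.

A high-leverage point only changes the slope if it is off the original line; here y = 78.23 is below the original trend, so the slope decreases.
In practice: investigate whether it comes from the same population as the rest of the sample.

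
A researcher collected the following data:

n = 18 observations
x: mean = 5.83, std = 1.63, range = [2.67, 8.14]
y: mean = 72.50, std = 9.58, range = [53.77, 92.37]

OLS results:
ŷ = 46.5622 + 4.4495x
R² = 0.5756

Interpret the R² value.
The model explains 57.56% of the variance in y (R² = 0.5756), leaving 42.44% unexplained; the fit is moderate.

The coefficient of determination R² is the fraction of the total variation in y that the fitted line accounts for.

Here R² = 0.5756:
- Explained: 57.56% of the variation in y
- Unexplained (residual): 100% − 57.56% = 42.44%
- Rule of thumb (below 0.3 weak; 0.3 to below 0.7 moderate; 0.7 and above strong) → moderate

Equivalently, for simple linear regression R² = r², so |r| = √0.5756 ≈ 0.7587.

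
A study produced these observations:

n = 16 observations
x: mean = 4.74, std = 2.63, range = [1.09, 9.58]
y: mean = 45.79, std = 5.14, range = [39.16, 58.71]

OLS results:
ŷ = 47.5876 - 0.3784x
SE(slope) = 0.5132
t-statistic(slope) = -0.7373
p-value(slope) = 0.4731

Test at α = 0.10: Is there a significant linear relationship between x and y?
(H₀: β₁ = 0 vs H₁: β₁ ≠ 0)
p-value = 0.4731 ≥ α = 0.10, so we fail to reject H₀. The relationship is not significant.

Hypothesis test for the slope coefficient:

H₀: β₁ = 0 (no linear relationship)
H₁: β₁ ≠ 0 (linear relationship exists)

Test statistic: t = β̂₁ / SE(β̂₁) = -0.3784 / 0.5132 = -0.7373

The p-value (0.4731) is the probability, under H₀, of a t-statistic at least as extreme as |t| = 0.7373 (two-sided, df = n − 2 = 14).

Decision rule: reject H₀ if p-value < α.
p-value = 0.4731 ≥ α = 0.10 → fail to reject H₀.

At α = 0.10 the data do not provide convincing evidence of a nonzero slope.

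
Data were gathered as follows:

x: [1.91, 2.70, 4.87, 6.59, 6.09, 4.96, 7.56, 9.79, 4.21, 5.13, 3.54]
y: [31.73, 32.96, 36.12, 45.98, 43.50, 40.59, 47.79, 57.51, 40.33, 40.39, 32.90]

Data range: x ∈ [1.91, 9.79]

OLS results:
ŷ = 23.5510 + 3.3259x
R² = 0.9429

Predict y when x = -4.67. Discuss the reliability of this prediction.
ŷ = 8.0190, but this is extrapolation (below the data range [1.91, 9.79]) and may be unreliable.

Prediction calculation:
ŷ = 23.5510 + 3.3259 × (-4.67)
ŷ = 8.0190

Reliability:
- Data range: x ∈ [1.91, 9.79]
- Prediction point: x = -4.67 is 6.58 units below the observed range → this is EXTRAPOLATION, not interpolation

Why that matters here:
- There are no observations near this x to validate the fitted line there
- Real relationships often flatten, saturate, or turn nonlinear at extremes
- The standard error of prediction grows with (x − x̄)², and x = -4.67 is far from x̄ = 5.21

The R² = 0.9429 only validates the fit within [1.91, 9.79]; treat ŷ = 8.0190 with caution.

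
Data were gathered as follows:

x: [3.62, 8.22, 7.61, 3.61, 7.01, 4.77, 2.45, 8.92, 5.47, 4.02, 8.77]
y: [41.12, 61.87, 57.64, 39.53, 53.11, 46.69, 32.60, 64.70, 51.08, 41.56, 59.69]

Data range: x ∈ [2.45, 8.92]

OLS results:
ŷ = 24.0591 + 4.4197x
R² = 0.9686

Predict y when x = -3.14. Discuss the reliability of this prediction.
ŷ = 10.1812, but this is extrapolation (below the data range [2.45, 8.92]) and may be unreliable.

Prediction calculation:
ŷ = 24.0591 + 4.4197 × (-3.14)
ŷ = 10.1812

Reliability:
- Data range: x ∈ [2.45, 8.92]
- Prediction point: x = -3.14 is 5.59 units below the observed range → this is EXTRAPOLATION, not interpolation

Why that matters here:
- There are no observations near this x to validate the fitted line there
- The linear relationship may not hold outside the observed range
- Real relationships often flatten, saturate, or turn nonlinear at extremes

A defensible statement: 'if the linear trend continued to x = -3.14, y would be about 10.1812' — the premise is untested.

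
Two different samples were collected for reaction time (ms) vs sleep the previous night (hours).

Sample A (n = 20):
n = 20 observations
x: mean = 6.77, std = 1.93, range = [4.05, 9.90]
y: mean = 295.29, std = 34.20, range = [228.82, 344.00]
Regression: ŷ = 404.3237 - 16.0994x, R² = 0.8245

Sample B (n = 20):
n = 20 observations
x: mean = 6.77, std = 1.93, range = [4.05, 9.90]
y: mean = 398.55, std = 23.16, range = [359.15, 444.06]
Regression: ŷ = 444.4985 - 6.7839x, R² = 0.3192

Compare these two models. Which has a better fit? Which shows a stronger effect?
Model A has the better fit (R² = 0.8245 vs 0.3192). Model A shows the stronger effect (|β₁| = 16.0994 vs 6.7839).

Model Comparison:

Goodness of fit (R²):
- Model A: R² = 0.8245 → 82.45% of variance in reaction time explained
- Model B: R² = 0.3192 → 31.92% of variance in reaction time explained
- 0.8245 > 0.3192 → Model A has the better fit

Effect size (slope magnitude):
- Model A: β₁ = -16.0994 → predicted reaction time falls 16.0994 ms per additional hour of sleep
- Model B: β₁ = -6.7839 → predicted reaction time falls 6.7839 ms per additional hour of sleep
- |-16.0994| > |-6.7839| → Model A shows the stronger marginal effect

Notes:
- A better fit (higher R²) doesn't necessarily mean a more important relationship.
- A steeper slope doesn't make a better model if the scatter around the line is large.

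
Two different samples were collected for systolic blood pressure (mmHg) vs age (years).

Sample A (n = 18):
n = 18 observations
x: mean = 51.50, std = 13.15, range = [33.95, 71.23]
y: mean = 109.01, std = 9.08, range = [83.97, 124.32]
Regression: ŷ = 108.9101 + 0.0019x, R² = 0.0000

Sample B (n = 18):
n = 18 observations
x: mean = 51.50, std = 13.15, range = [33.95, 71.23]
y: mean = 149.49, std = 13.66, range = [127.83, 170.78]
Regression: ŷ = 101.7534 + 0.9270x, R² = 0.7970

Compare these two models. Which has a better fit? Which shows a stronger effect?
Model B has the better fit (R² = 0.7970 vs 0.0000). Model B shows the stronger effect (|β₁| = 0.9270 vs 0.0019).

Model Comparison:

Which explains more variance? (R²)
- Model A: R² = 0.0000 → 0.00% of variance in blood pressure explained
- Model B: R² = 0.7970 → 79.70% of variance in blood pressure explained
- 0.7970 > 0.0000 → Model B has the better fit

Strength of effect — compare |β₁|:
- Model A: β₁ = 0.0019 → predicted blood pressure rises 0.0019 mmHg per additional year of age
- Model B: β₁ = 0.9270 → predicted blood pressure rises 0.9270 mmHg per additional year of age
- |0.0019| < |0.9270| → Model B shows the stronger marginal effect

Note: The two samples could reflect different populations, time periods, or measurement quality.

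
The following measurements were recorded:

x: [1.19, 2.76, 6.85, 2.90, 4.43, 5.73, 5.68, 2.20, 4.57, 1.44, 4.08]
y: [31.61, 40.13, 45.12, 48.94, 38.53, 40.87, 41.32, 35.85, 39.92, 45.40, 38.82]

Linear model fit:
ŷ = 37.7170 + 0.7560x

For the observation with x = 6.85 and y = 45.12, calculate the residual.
Residual = 2.2244

The residual is the difference between the actual value and the predicted value:

Residual = y - ŷ

Step 1: Calculate predicted value
ŷ = 37.7170 + 0.7560 × 6.85
ŷ = 42.8956

Step 2: Calculate residual
Residual = 45.12 - 42.8956
Residual = 2.2244

Interpretation: the model underestimates the actual value by 2.2244 at this point (positive residual → observation lies above the fitted line).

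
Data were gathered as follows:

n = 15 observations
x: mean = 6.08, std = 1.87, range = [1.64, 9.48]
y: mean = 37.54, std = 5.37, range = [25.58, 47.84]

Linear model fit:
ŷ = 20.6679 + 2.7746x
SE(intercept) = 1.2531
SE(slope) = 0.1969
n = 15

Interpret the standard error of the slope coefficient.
SE(β̂₁) = 0.1969 is the estimated standard deviation of the slope estimate across repeated samples; relative to β̂₁ = 2.7746 that is 7.1%, a precise estimate.

SE(β̂₁) = 0.1969 says: if we drew many samples of n = 15 from the same population and refit each time, the fitted slopes would scatter with a standard deviation of roughly 0.1969 around the true β₁.

Relative precision:
- SE / |β̂₁| = 0.1969 / 2.7746 = 7.1%
- Rule of thumb (under 20%: precise; 20% to under 50%: moderately precise; 50% or more: imprecise) → precise

Link to the t-test: t = β̂₁ / SE(β̂₁) = 2.7746 / 0.1969 = 14.0914, the statistic for H₀: β₁ = 0.

What drives SE(β̂₁): larger n (here n = 15) → smaller SE.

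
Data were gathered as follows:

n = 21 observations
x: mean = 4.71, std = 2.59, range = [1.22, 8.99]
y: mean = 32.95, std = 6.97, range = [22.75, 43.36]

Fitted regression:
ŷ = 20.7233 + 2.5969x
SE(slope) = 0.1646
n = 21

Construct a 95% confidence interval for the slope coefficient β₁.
The 95% CI for β₁ is (2.2524, 2.9414)

Confidence interval for the slope:

The 95% CI for β₁ is: β̂₁ ± t*(α/2, n-2) × SE(β̂₁)

Step 1: Find critical t-value
- Confidence level = 0.95
- Degrees of freedom = n - 2 = 21 - 2 = 19
- t*(α/2, 19) = 2.0930

Step 2: Calculate margin of error
Margin = 2.0930 × 0.1646 = 0.3445

Step 3: Construct interval
CI = 2.5969 ± 0.3445
CI = (2.2524, 2.9414)

Interpretation: We are 95% confident that the true slope β₁ lies between 2.2524 and 2.9414.
Both endpoints are positive, so the data support a genuinely positive slope at this confidence level.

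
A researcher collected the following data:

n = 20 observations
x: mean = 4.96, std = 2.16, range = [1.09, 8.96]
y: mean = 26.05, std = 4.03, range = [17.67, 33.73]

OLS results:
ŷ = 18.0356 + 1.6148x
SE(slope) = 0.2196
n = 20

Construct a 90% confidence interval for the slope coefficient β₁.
The 90% CI for β₁ is (1.2340, 1.9956)

Confidence interval for the slope:

The 90% CI for β₁ is: β̂₁ ± t*(α/2, n-2) × SE(β̂₁)

Step 1: Find critical t-value
- Confidence level = 0.9
- Degrees of freedom = n - 2 = 20 - 2 = 18
- t*(α/2, 18) = 1.7341

Step 2: Calculate margin of error
Margin = 1.7341 × 0.2196 = 0.3808

Step 3: Construct interval
CI = 1.6148 ± 0.3808
CI = (1.2340, 1.9956)

Interpretation: We are 90% confident that the true slope β₁ lies between 1.2340 and 1.9956.
Both endpoints are positive, so the data support a genuinely positive slope at this confidence level.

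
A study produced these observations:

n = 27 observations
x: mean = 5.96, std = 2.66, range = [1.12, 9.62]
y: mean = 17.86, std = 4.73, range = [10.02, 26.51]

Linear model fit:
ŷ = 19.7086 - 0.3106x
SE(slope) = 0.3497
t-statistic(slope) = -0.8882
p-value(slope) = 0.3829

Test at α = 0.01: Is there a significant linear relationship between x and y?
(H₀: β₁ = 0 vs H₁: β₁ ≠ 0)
Fail to reject H₀: p-value = 0.3829 ≥ α = 0.01. The linear relationship is not significant at the 1% level.

Hypothesis test for the slope coefficient:

H₀: β₁ = 0 (no linear relationship)
H₁: β₁ ≠ 0 (linear relationship exists)

Test statistic: t = β̂₁ / SE(β̂₁) = -0.3106 / 0.3497 = -0.8882

With df = 25, the two-sided p-value for |t| = 0.8882 is 0.3829.

Decision rule: reject H₀ if p-value < α.
p-value = 0.3829 ≥ α = 0.01 → fail to reject H₀.

Conclusion: the linear association between x and y is not significant at the 1% level.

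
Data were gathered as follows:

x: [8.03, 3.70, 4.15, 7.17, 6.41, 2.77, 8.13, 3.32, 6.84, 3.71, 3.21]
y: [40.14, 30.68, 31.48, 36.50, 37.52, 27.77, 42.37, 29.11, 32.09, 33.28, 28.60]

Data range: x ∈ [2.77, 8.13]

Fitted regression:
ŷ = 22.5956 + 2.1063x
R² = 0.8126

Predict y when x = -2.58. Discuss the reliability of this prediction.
ŷ = 17.1613, but this is extrapolation (below the data range [2.77, 8.13]) and may be unreliable.

Prediction calculation:
ŷ = 22.5956 + 2.1063 × (-2.58)
ŷ = 17.1613

Reliability:
- Data range: x ∈ [2.77, 8.13]
- Prediction point: x = -2.58 is 5.35 units below the observed range → this is EXTRAPOLATION, not interpolation

Why that matters here:
- The standard error of prediction grows with (x − x̄)², and x = -2.58 is far from x̄ = 5.22
- R² describes fit only over the sampled x values; it says nothing about behaviour beyond them
- Real relationships often flatten, saturate, or turn nonlinear at extremes

A defensible statement: 'if the linear trend continued to x = -2.58, y would be about 17.1613' — the premise is untested.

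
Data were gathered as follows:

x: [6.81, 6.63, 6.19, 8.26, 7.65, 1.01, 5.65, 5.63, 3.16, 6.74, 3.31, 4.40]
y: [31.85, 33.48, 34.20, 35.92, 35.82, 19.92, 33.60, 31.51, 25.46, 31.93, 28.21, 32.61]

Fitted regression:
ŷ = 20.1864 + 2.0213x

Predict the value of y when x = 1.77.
ŷ = 23.7641

x = 1.77 lies inside the observed range [1.01, 8.26], so the fitted equation applies directly:

ŷ = 20.1864 + 2.0213 × 1.77
ŷ = 20.1864 + 3.5777
ŷ = 23.7641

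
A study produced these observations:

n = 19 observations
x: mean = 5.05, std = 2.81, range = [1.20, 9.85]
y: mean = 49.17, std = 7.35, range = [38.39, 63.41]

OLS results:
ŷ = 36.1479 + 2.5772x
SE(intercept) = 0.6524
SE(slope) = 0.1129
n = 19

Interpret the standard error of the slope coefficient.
SE(β̂₁) = 0.1129 is the estimated standard deviation of the slope estimate across repeated samples; relative to β̂₁ = 2.5772 that is 4.4%, a precise estimate.

SE(β̂₁) = s / √Sxx, where s is the residual standard deviation and Sxx = Σ(x − x̄)². It is the yardstick for how far β̂₁ = 2.5772 could plausibly be from the true slope.

Relative precision:
- SE / |β̂₁| = 0.1129 / 2.5772 = 4.4%
- Rule of thumb (under 20%: precise; 20% to under 50%: moderately precise; 50% or more: imprecise) → precise

Link to interval estimation: a confidence interval for β₁ is β̂₁ ± t* × 0.1129, so SE sets the half-width per unit of t*.

What drives SE(β̂₁): larger n (here n = 19) → smaller SE.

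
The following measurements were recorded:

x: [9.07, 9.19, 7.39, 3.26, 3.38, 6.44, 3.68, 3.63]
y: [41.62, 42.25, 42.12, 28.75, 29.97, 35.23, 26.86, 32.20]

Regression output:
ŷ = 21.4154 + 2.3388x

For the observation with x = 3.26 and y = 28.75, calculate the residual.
Residual = -0.2899

The residual is the difference between the actual value and the predicted value:

Residual = y - ŷ

Step 1: Calculate predicted value
ŷ = 21.4154 + 2.3388 × 3.26
ŷ = 29.0399

Step 2: Calculate residual
Residual = 28.75 - 29.0399
Residual = -0.2899

The residual is negative, so the observed y = 28.75 sits below the regression line (the line overestimates it by 0.2899).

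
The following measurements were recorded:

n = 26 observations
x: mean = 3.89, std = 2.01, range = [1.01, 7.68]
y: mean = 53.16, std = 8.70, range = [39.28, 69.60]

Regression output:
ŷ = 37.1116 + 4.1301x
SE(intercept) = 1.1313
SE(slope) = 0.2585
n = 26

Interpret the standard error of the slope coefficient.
SE(β̂₁) = 0.2585 is the estimated standard deviation of the slope estimate across repeated samples; relative to β̂₁ = 4.1301 that is 6.3%, a precise estimate.

SE(β̂₁) = s / √Sxx, where s is the residual standard deviation and Sxx = Σ(x − x̄)². It is the yardstick for how far β̂₁ = 4.1301 could plausibly be from the true slope.

Relative precision:
- SE / |β̂₁| = 0.2585 / 4.1301 = 6.3%
- Rule of thumb (under 20%: precise; 20% to under 50%: moderately precise; 50% or more: imprecise) → precise

Rough 95% range (±2 SE): 4.1301 ± 0.5170 → (3.6131, 4.6471).

What drives SE(β̂₁): larger n (here n = 26) → smaller SE; more residual scatter → larger SE; wider spread of x values → smaller SE.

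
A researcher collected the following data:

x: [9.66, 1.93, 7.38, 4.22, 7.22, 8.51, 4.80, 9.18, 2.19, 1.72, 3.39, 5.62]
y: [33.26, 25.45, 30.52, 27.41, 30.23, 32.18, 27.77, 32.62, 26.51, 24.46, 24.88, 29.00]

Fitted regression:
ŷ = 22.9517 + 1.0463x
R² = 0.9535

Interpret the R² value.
R² = 0.9535 means 95.35% of the variation in y is explained by the linear relationship with x. This indicates a strong fit.

R² (coefficient of determination) measures the proportion of variance in y explained by the regression model.

Here R² = 0.9535:
- Explained: 95.35% of the variation in y
- Unexplained (residual): 100% − 95.35% = 4.65%
- Rule of thumb (below 0.3 weak; 0.3 to below 0.7 moderate; 0.7 and above strong) → strong

Note: R² says nothing about causation, and a high R² does not by itself mean the linear form is appropriate — check the residuals.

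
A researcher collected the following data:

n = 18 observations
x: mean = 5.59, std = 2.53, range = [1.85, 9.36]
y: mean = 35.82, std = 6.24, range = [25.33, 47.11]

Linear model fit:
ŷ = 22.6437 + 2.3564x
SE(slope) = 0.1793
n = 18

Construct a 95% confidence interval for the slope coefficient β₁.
The 95% CI for β₁ is (1.9763, 2.7365)

Confidence interval for the slope:

The 95% CI for β₁ is: β̂₁ ± t*(α/2, n-2) × SE(β̂₁)

Step 1: Find critical t-value
- Confidence level = 0.95
- Degrees of freedom = n - 2 = 18 - 2 = 16
- t*(α/2, 16) = 2.1199

Step 2: Calculate margin of error
Margin = 2.1199 × 0.1793 = 0.3801

Step 3: Construct interval
CI = 2.3564 ± 0.3801
CI = (1.9763, 2.7365)

Interpretation: each one-unit increase in x is associated with a change in mean y of between 1.9763 and 2.7365, with 95% confidence.
Both endpoints are positive, so the data support a genuinely positive slope at this confidence level.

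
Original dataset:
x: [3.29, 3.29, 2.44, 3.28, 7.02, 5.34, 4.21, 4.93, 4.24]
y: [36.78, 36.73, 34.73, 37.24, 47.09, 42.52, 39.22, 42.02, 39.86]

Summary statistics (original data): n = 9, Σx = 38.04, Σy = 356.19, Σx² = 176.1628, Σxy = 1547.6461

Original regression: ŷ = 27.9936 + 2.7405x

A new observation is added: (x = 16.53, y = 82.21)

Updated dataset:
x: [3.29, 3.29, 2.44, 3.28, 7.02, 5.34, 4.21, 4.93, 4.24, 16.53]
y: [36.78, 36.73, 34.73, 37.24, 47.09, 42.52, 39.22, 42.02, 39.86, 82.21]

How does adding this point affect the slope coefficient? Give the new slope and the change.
The slope changes from 2.7405 to 3.3917 (change of +0.6512, or +23.8%).

The new point has HIGH LEVERAGE: x = 16.53 is far from the original mean x̄ = 38.04/9 ≈ 4.23 (original range [2.44, 7.02]).

Step 1: Update the sums with the new point (n goes from 9 to 10)
Σx  = 38.04 + 16.53 = 54.57
Σy  = 356.19 + 82.21 = 438.40
Σx² = 176.1628 + 16.53² = 176.1628 + 273.2409 = 449.4037
Σxy = 1547.6461 + 16.53×82.21 = 1547.6461 + 1358.9313 = 2906.5774

Step 2: Recompute the slope with b₁ = (nΣxy − ΣxΣy) / (nΣx² − (Σx)²)
Numerator   = 10×2906.5774 − 54.57×438.40 = 29065.7740 − 23923.4880 = 5142.2860
Denominator = 10×449.4037 − 54.57² = 4494.0370 − 2977.8849 = 1516.1521
b₁(new) = 5142.2860 / 1516.1521 = 3.3917

(Same formula on the original sums: (9×1547.6461 − 38.04×356.19) / (9×176.1628 − 38.04²) = 379.3473 / 138.4236 = 2.7405, matching the given fit.)

Step 3: Change in slope
Δβ₁ = 3.3917 − 2.7405 = +0.6512
Relative change = +0.6512 / 2.7405 × 100% = +23.8%
→ the slope increases when the point is added.

A high-leverage point only changes the slope if it is off the original line; here y = 82.21 is above the original trend, so the slope increases.
In practice: refit with and without it and report both if conclusions differ; check such a point for data-entry or measurement error.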